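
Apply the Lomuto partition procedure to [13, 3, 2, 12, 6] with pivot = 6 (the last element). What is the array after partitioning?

Lomuto partition with pivot = 6:

Initial array: [13, 3, 2, 12, 6]

arr[0]=13 > 6: no swap
arr[1]=3 <= 6: swap with position 0, array becomes [3, 13, 2, 12, 6]
arr[2]=2 <= 6: swap with position 1, array becomes [3, 2, 13, 12, 6]
arr[3]=12 > 6: no swap

Place pivot at position 2: [3, 2, 6, 12, 13]
Pivot position: 2

After partitioning with pivot 6, the array becomes [3, 2, 6, 12, 13]. The pivot is placed at index 2. All elements to the left of the pivot are <= 6, and all elements to the right are > 6.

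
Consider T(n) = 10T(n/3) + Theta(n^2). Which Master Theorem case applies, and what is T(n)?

Master Theorem for T(n) = 10T(n/3) + O(n^2):

a = 10, b = 3, c = 2
log_b(a) = log_3(10) = 2.0959

Case 1: c = 2 < log_3(10) = 2.0959
T(n) = O(n^(log_3 10))

For T(n) = 10T(n/3) + O(n^2): log_3(10) = 2.0959. This is Case 1 of the Master Theorem (c < log_b(a), work dominated by leaves), giving O(n^(log_3 10)).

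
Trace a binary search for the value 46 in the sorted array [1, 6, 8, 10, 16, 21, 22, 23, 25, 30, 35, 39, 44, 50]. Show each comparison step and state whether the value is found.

Binary search for 46 in [1, 6, 8, 10, 16, 21, 22, 23, 25, 30, 35, 39, 44, 50]:

lo=0, hi=13, mid=6, arr[mid]=22 -> 22 < 46, search right half
lo=7, hi=13, mid=10, arr[mid]=35 -> 35 < 46, search right half
lo=11, hi=13, mid=12, arr[mid]=44 -> 44 < 46, search right half
lo=13, hi=13, mid=13, arr[mid]=50 -> 50 > 46, search left half
lo=13 > hi=12, target 46 not found

Binary search determines that 46 is not in the array after 4 comparisons. The search space was exhausted without finding the target.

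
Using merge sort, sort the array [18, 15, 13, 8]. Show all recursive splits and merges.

Merge sort trace:

Split: [18, 15, 13, 8] -> [18, 15] and [13, 8]
  Split: [18, 15] -> [18] and [15]
  Merge: [18] + [15] -> [15, 18]
  Split: [13, 8] -> [13] and [8]
  Merge: [13] + [8] -> [8, 13]
Merge: [15, 18] + [8, 13] -> [8, 13, 15, 18]

Final sorted array: [8, 13, 15, 18]

The merge sort proceeds by recursively splitting the array and merging sorted halves.
After all merges, the sorted array is [8, 13, 15, 18].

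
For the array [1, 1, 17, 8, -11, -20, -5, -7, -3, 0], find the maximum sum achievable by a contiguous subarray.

Using Kadane's algorithm on [1, 1, 17, 8, -11, -20, -5, -7, -3, 0]:

Scanning through the array:
Position 1 (value 1): max_ending_here = 2, max_so_far = 2
Position 2 (value 17): max_ending_here = 19, max_so_far = 19
Position 3 (value 8): max_ending_here = 27, max_so_far = 27
Position 4 (value -11): max_ending_here = 16, max_so_far = 27
Position 5 (value -20): max_ending_here = -4, max_so_far = 27
Position 6 (value -5): max_ending_here = -5, max_so_far = 27
Position 7 (value -7): max_ending_here = -7, max_so_far = 27
Position 8 (value -3): max_ending_here = -3, max_so_far = 27
Position 9 (value 0): max_ending_here = 0, max_so_far = 27

Maximum subarray: [1, 1, 17, 8]
Maximum sum: 27

The maximum subarray is [1, 1, 17, 8] with sum 27. This subarray runs from index 0 to index 3.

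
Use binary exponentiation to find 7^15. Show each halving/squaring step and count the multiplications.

Computing 7^15 by squaring (build up from 7^1; each line after the first costs one multiplication):

7^1 = 7
7^2 = (7^1)^2 = 7^2 = 49
7^3 = 7 * 7^2 = 7 * 49 = 343
7^6 = (7^3)^2 = 343^2 = 117649
7^7 = 7 * 7^6 = 7 * 117649 = 823543
7^14 = (7^7)^2 = 823543^2 = 678223072849
7^15 = 7 * 7^14 = 7 * 678223072849 = 4747561509943

Result: 4747561509943
Multiplications needed: 6 (6 lines after 7^1)

7^15 = 4747561509943. Using exponentiation by squaring, this requires 6 multiplications. The key idea: if the exponent is even, square the half-power; if odd, multiply by the base once.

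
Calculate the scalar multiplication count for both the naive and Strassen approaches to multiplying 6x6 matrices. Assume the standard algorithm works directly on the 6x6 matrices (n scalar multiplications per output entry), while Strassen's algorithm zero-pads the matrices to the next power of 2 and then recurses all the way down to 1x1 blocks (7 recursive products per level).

Matrix multiplication for 6x6 matrices:

Strassen's algorithm requires power-of-2 dimensions. Pad 6x6 to 8x8 (next power of 2).

Standard algorithm: 6^3 = 216 multiplications
Strassen's algorithm: 7^(log2(8)) = 7^3 = 343 multiplications
Difference: 216 - 343 = -127 (Strassen uses MORE here due to padding overhead — for small or just-over-power-of-2 n, padding can outweigh the per-level savings)

Standard: 216 multiplications (6^3). Strassen: 343 multiplications (7^3, after padding to 8x8). Strassen reduces 8 recursive multiplications to 7 at each level.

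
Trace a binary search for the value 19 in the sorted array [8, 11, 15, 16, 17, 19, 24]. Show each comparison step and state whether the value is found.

Binary search for 19 in [8, 11, 15, 16, 17, 19, 24]:

lo=0, hi=6, mid=3, arr[mid]=16 -> 16 < 19, search right half
lo=4, hi=6, mid=5, arr[mid]=19 -> Found target at index 5!

Binary search finds 19 at index 5 after 2 comparisons. The search repeatedly halves the search space by comparing with the middle element.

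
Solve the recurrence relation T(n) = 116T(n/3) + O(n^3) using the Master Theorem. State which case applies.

Master Theorem for T(n) = 116T(n/3) + O(n^3):

a = 116, b = 3, c = 3
log_b(a) = log_3(116) = 4.3269

Case 1: c = 3 < log_3(116) = 4.3269
T(n) = O(n^(log_3 116))

For T(n) = 116T(n/3) + O(n^3): log_3(116) = 4.3269. This is Case 1 of the Master Theorem (c < log_b(a), work dominated by leaves), giving O(n^(log_3 116)).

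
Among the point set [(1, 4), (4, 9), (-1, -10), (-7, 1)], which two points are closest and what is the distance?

Computing all pairwise distances among 4 points:

d((1, 4), (4, 9)) = 5.831 <-- minimum
d((1, 4), (-1, -10)) = 14.1421
d((1, 4), (-7, 1)) = 8.544
d((4, 9), (-1, -10)) = 19.6469
d((4, 9), (-7, 1)) = 13.6015
d((-1, -10), (-7, 1)) = 12.53

Closest pair: (1, 4) and (4, 9) with distance 5.831

The closest pair is (1, 4) and (4, 9) with Euclidean distance 5.831. For 4 points, brute-force pairwise comparison is shown above. For large n, the divide-and-conquer algorithm (sort by x, recurse on halves, check the dividing strip) achieves O(n log n).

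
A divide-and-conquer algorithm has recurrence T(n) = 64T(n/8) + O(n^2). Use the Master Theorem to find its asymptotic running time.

Master Theorem for T(n) = 64T(n/8) + O(n^2):

a = 64, b = 8, c = 2
log_b(a) = log_8(64) = 2.0000

Case 2: c = 2 = log_8(64) = 2.0000
T(n) = O(n^2 log n) = O(n^2 log n)

For T(n) = 64T(n/8) + O(n^2): log_8(64) = 2.0000. This is Case 2 of the Master Theorem (c = log_b(a), equal work at all levels), giving O(n^2 log n).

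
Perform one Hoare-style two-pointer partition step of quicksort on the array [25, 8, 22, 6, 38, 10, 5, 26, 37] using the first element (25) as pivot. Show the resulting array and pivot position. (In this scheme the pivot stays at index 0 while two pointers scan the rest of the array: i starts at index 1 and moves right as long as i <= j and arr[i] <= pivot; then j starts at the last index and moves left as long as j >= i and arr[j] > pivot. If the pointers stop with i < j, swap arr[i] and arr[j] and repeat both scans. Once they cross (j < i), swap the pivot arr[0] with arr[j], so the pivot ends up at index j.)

Hoare-style two-pointer partition with pivot = 25:

Initial array: [25, 8, 22, 6, 38, 10, 5, 26, 37]

Pointers start at i = 1, j = 8.
i stops at index 4 (arr[4]=38 > 25), j stops at index 6 (arr[6]=5 <= 25): swap arr[4] and arr[6], array becomes [25, 8, 22, 6, 5, 10, 38, 26, 37]
i ends at 6, j ends at 5: the pointers have crossed (j < i), so scanning stops.

Swap pivot arr[0] with arr[5] to place pivot at position 5: [10, 8, 22, 6, 5, 25, 38, 26, 37]
Pivot position: 5

After partitioning with pivot 25, the array becomes [10, 8, 22, 6, 5, 25, 38, 26, 37]. The pivot is placed at index 5. All elements to the left of the pivot are <= 25, and all elements to the right are > 25.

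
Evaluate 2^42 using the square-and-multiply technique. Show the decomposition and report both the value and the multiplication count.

Computing 2^42 by squaring (build up from 2^1; each line after the first costs one multiplication):

2^1 = 2
2^2 = (2^1)^2 = 2^2 = 4
2^4 = (2^2)^2 = 4^2 = 16
2^5 = 2 * 2^4 = 2 * 16 = 32
2^10 = (2^5)^2 = 32^2 = 1024
2^20 = (2^10)^2 = 1024^2 = 1048576
2^21 = 2 * 2^20 = 2 * 1048576 = 2097152
2^42 = (2^21)^2 = 2097152^2 = 4398046511104

Result: 4398046511104
Multiplications needed: 7 (7 lines after 2^1)

2^42 = 4398046511104. Using exponentiation by squaring, this requires 7 multiplications. The key idea: if the exponent is even, square the half-power; if odd, multiply by the base once.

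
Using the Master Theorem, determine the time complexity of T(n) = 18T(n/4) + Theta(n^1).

Master Theorem for T(n) = 18T(n/4) + O(n^1):

a = 18, b = 4, c = 1
log_b(a) = log_4(18) = 2.0850

Case 1: c = 1 < log_4(18) = 2.0850
T(n) = O(n^(log_4 18))

For T(n) = 18T(n/4) + O(n^1): log_4(18) = 2.0850. This is Case 1 of the Master Theorem (c < log_b(a), work dominated by leaves), giving O(n^(log_4 18)).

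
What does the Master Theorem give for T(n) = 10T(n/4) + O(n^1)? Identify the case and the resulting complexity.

Master Theorem for T(n) = 10T(n/4) + O(n^1):

a = 10, b = 4, c = 1
log_b(a) = log_4(10) = 1.6610

Case 1: c = 1 < log_4(10) = 1.6610
T(n) = O(n^(log_4 10))

For T(n) = 10T(n/4) + O(n^1): log_4(10) = 1.6610. This is Case 1 of the Master Theorem (c < log_b(a), work dominated by leaves), giving O(n^(log_4 10)).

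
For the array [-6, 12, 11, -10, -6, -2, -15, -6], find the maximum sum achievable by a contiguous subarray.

Using Kadane's algorithm on [-6, 12, 11, -10, -6, -2, -15, -6]:

Scanning through the array:
Position 1 (value 12): max_ending_here = 12, max_so_far = 12
Position 2 (value 11): max_ending_here = 23, max_so_far = 23
Position 3 (value -10): max_ending_here = 13, max_so_far = 23
Position 4 (value -6): max_ending_here = 7, max_so_far = 23
Position 5 (value -2): max_ending_here = 5, max_so_far = 23
Position 6 (value -15): max_ending_here = -10, max_so_far = 23
Position 7 (value -6): max_ending_here = -6, max_so_far = 23

Maximum subarray: [12, 11]
Maximum sum: 23

The maximum subarray is [12, 11] with sum 23. This subarray runs from index 1 to index 2.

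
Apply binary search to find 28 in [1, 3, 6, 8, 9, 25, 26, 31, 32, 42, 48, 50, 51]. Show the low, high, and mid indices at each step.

Binary search for 28 in [1, 3, 6, 8, 9, 25, 26, 31, 32, 42, 48, 50, 51]:

lo=0, hi=12, mid=6, arr[mid]=26 -> 26 < 28, search right half
lo=7, hi=12, mid=9, arr[mid]=42 -> 42 > 28, search left half
lo=7, hi=8, mid=7, arr[mid]=31 -> 31 > 28, search left half
lo=7 > hi=6, target 28 not found

Binary search determines that 28 is not in the array after 3 comparisons. The search space was exhausted without finding the target.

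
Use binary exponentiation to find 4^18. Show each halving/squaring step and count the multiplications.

Computing 4^18 by squaring (build up from 4^1; each line after the first costs one multiplication):

4^1 = 4
4^2 = (4^1)^2 = 4^2 = 16
4^4 = (4^2)^2 = 16^2 = 256
4^8 = (4^4)^2 = 256^2 = 65536
4^9 = 4 * 4^8 = 4 * 65536 = 262144
4^18 = (4^9)^2 = 262144^2 = 68719476736

Result: 68719476736
Multiplications needed: 5 (5 lines after 4^1)

4^18 = 68719476736. Using exponentiation by squaring, this requires 5 multiplications. The key idea: if the exponent is even, square the half-power; if odd, multiply by the base once.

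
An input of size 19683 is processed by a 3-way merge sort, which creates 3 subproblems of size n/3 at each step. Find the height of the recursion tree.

For divide and conquer with division factor 3:

Problem sizes at each level:
Level 0: 19683
Level 1: 6561
Level 2: 2187
Level 3: 729
Level 4: 243
Level 5: 81
Level 6: 27
Level 7: 9
Level 8: 3
Level 9: 1

The root is level 0 and the size-1 base case is level 9 (the tree spans levels 0 through 9, i.e. 10 levels counting the root), so the depth is the number of divisions: log_3(19683) = 9

The recursion tree depth is log_3(19683) = 9. At each level, the problem size is divided by 3, so it takes 9 divisions to reduce to a base case of size 1. The algorithm makes 3 recursive calls at each level.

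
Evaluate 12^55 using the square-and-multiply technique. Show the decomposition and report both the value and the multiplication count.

Computing 12^55 by squaring (build up from 12^1; each line after the first costs one multiplication):

12^1 = 12
12^2 = (12^1)^2 = 12^2 = 144
12^3 = 12 * 12^2 = 12 * 144 = 1728
12^6 = (12^3)^2 = 1728^2 = 2985984
12^12 = (12^6)^2 = 2985984^2 = 8916100448256
12^13 = 12 * 12^12 = 12 * 8916100448256 = 106993205379072
12^26 = (12^13)^2 = 106993205379072^2 = 11447545997288281555215581184
12^27 = 12 * 12^26 = 12 * 11447545997288281555215581184 = 137370551967459378662586974208
12^54 = (12^27)^2 = 137370551967459378662586974208^2 = 18870668547844457769972080826950345531368943638112857227264
12^55 = 12 * 12^54 = 12 * 18870668547844457769972080826950345531368943638112857227264 = 226448022574133493239664969923404146376427323657354286727168

Result: 226448022574133493239664969923404146376427323657354286727168
Multiplications needed: 9 (9 lines after 12^1)

12^55 = 226448022574133493239664969923404146376427323657354286727168. Using exponentiation by squaring, this requires 9 multiplications. The key idea: if the exponent is even, square the half-power; if odd, multiply by the base once.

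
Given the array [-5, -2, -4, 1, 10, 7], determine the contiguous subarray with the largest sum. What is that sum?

Using Kadane's algorithm on [-5, -2, -4, 1, 10, 7]:

Scanning through the array:
Position 1 (value -2): max_ending_here = -2, max_so_far = -2
Position 2 (value -4): max_ending_here = -4, max_so_far = -2
Position 3 (value 1): max_ending_here = 1, max_so_far = 1
Position 4 (value 10): max_ending_here = 11, max_so_far = 11
Position 5 (value 7): max_ending_here = 18, max_so_far = 18

Maximum subarray: [1, 10, 7]
Maximum sum: 18

The maximum subarray is [1, 10, 7] with sum 18. This subarray runs from index 3 to index 5.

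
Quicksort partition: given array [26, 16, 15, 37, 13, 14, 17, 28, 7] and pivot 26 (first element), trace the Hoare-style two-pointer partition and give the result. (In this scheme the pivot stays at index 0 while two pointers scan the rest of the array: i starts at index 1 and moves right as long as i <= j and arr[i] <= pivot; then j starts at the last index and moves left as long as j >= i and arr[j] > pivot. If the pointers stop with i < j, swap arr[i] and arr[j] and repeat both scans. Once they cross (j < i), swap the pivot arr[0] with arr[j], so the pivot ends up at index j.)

Hoare-style two-pointer partition with pivot = 26:

Initial array: [26, 16, 15, 37, 13, 14, 17, 28, 7]

Pointers start at i = 1, j = 8.
i stops at index 3 (arr[3]=37 > 26), j stops at index 8 (arr[8]=7 <= 26): swap arr[3] and arr[8], array becomes [26, 16, 15, 7, 13, 14, 17, 28, 37]
i ends at 7, j ends at 6: the pointers have crossed (j < i), so scanning stops.

Swap pivot arr[0] with arr[6] to place pivot at position 6: [17, 16, 15, 7, 13, 14, 26, 28, 37]
Pivot position: 6

After partitioning with pivot 26, the array becomes [17, 16, 15, 7, 13, 14, 26, 28, 37]. The pivot is placed at index 6. All elements to the left of the pivot are <= 26, and all elements to the right are > 26.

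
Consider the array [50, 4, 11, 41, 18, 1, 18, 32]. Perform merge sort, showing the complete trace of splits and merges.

Merge sort trace:

Split: [50, 4, 11, 41, 18, 1, 18, 32] -> [50, 4, 11, 41] and [18, 1, 18, 32]
  Split: [50, 4, 11, 41] -> [50, 4] and [11, 41]
    Split: [50, 4] -> [50] and [4]
    Merge: [50] + [4] -> [4, 50]
    Split: [11, 41] -> [11] and [41]
    Merge: [11] + [41] -> [11, 41]
  Merge: [4, 50] + [11, 41] -> [4, 11, 41, 50]
  Split: [18, 1, 18, 32] -> [18, 1] and [18, 32]
    Split: [18, 1] -> [18] and [1]
    Merge: [18] + [1] -> [1, 18]
    Split: [18, 32] -> [18] and [32]
    Merge: [18] + [32] -> [18, 32]
  Merge: [1, 18] + [18, 32] -> [1, 18, 18, 32]
Merge: [4, 11, 41, 50] + [1, 18, 18, 32] -> [1, 4, 11, 18, 18, 32, 41, 50]

Final sorted array: [1, 4, 11, 18, 18, 32, 41, 50]

The merge sort proceeds by recursively splitting the array and merging sorted halves.
After all merges, the sorted array is [1, 4, 11, 18, 18, 32, 41, 50].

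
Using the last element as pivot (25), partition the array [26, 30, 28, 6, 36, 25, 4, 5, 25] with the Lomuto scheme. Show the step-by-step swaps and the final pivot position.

Lomuto partition with pivot = 25:

Initial array: [26, 30, 28, 6, 36, 25, 4, 5, 25]

arr[0]=26 > 25: no swap
arr[1]=30 > 25: no swap
arr[2]=28 > 25: no swap
arr[3]=6 <= 25: swap with position 0, array becomes [6, 30, 28, 26, 36, 25, 4, 5, 25]
arr[4]=36 > 25: no swap
arr[5]=25 <= 25: swap with position 1, array becomes [6, 25, 28, 26, 36, 30, 4, 5, 25]
arr[6]=4 <= 25: swap with position 2, array becomes [6, 25, 4, 26, 36, 30, 28, 5, 25]
arr[7]=5 <= 25: swap with position 3, array becomes [6, 25, 4, 5, 36, 30, 28, 26, 25]

Place pivot at position 4: [6, 25, 4, 5, 25, 30, 28, 26, 36]
Pivot position: 4

After partitioning with pivot 25, the array becomes [6, 25, 4, 5, 25, 30, 28, 26, 36]. The pivot is placed at index 4. All elements to the left of the pivot are <= 25, and all elements to the right are > 25.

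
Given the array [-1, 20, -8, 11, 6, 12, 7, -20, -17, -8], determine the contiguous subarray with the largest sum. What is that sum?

Using Kadane's algorithm on [-1, 20, -8, 11, 6, 12, 7, -20, -17, -8]:

Scanning through the array:
Position 1 (value 20): max_ending_here = 20, max_so_far = 20
Position 2 (value -8): max_ending_here = 12, max_so_far = 20
Position 3 (value 11): max_ending_here = 23, max_so_far = 23
Position 4 (value 6): max_ending_here = 29, max_so_far = 29
Position 5 (value 12): max_ending_here = 41, max_so_far = 41
Position 6 (value 7): max_ending_here = 48, max_so_far = 48
Position 7 (value -20): max_ending_here = 28, max_so_far = 48
Position 8 (value -17): max_ending_here = 11, max_so_far = 48
Position 9 (value -8): max_ending_here = 3, max_so_far = 48

Maximum subarray: [20, -8, 11, 6, 12, 7]
Maximum sum: 48

The maximum subarray is [20, -8, 11, 6, 12, 7] with sum 48. This subarray runs from index 1 to index 6.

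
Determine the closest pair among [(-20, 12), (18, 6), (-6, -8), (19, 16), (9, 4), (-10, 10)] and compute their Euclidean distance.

Computing all pairwise distances among 6 points:

d((-20, 12), (18, 6)) = 38.4708
d((-20, 12), (-6, -8)) = 24.4131
d((-20, 12), (19, 16)) = 39.2046
d((-20, 12), (9, 4)) = 30.0832
d((-20, 12), (-10, 10)) = 10.198
d((18, 6), (-6, -8)) = 27.7849
d((18, 6), (19, 16)) = 10.0499
d((18, 6), (9, 4)) = 9.2195 <-- minimum
d((18, 6), (-10, 10)) = 28.2843
d((-6, -8), (19, 16)) = 34.6554
d((-6, -8), (9, 4)) = 19.2094
d((-6, -8), (-10, 10)) = 18.4391
d((19, 16), (9, 4)) = 15.6205
d((19, 16), (-10, 10)) = 29.6142
d((9, 4), (-10, 10)) = 19.9249

Closest pair: (18, 6) and (9, 4) with distance 9.2195

The closest pair is (18, 6) and (9, 4) with Euclidean distance 9.2195. For 6 points, brute-force pairwise comparison is shown above. For large n, the divide-and-conquer algorithm (sort by x, recurse on halves, check the dividing strip) achieves O(n log n).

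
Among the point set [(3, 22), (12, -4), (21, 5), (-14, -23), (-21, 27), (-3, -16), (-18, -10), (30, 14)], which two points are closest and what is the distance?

Computing all pairwise distances among 8 points:

d((3, 22), (12, -4)) = 27.5136
d((3, 22), (21, 5)) = 24.7588
d((3, 22), (-14, -23)) = 48.1041
d((3, 22), (-21, 27)) = 24.5153
d((3, 22), (-3, -16)) = 38.4708
d((3, 22), (-18, -10)) = 38.2753
d((3, 22), (30, 14)) = 28.1603
d((12, -4), (21, 5)) = 12.7279 <-- minimum
d((12, -4), (-14, -23)) = 32.2025
d((12, -4), (-21, 27)) = 45.2769
d((12, -4), (-3, -16)) = 19.2094
d((12, -4), (-18, -10)) = 30.5941
d((12, -4), (30, 14)) = 25.4558
d((21, 5), (-14, -23)) = 44.8219
d((21, 5), (-21, 27)) = 47.4131
d((21, 5), (-3, -16)) = 31.8904
d((21, 5), (-18, -10)) = 41.7852
d((21, 5), (30, 14)) = 12.7279 <-- minimum
d((-14, -23), (-21, 27)) = 50.4876
d((-14, -23), (-3, -16)) = 13.0384
d((-14, -23), (-18, -10)) = 13.6015
d((-14, -23), (30, 14)) = 57.4891
d((-21, 27), (-3, -16)) = 46.6154
d((-21, 27), (-18, -10)) = 37.1214
d((-21, 27), (30, 14)) = 52.6308
d((-3, -16), (-18, -10)) = 16.1555
d((-3, -16), (30, 14)) = 44.5982
d((-18, -10), (30, 14)) = 53.6656

Minimum distance: 12.7279 (tie among 2 pairs: (12, -4) and (21, 5); (21, 5) and (30, 14))

The minimum Euclidean distance is 12.7279. There is a tie: 2 pairs achieve this minimum — (12, -4) and (21, 5); (21, 5) and (30, 14). Any of these is a valid closest pair. For 8 points, brute-force pairwise comparison is shown above. For large n, the divide-and-conquer algorithm (sort by x, recurse on halves, check the dividing strip) achieves O(n log n).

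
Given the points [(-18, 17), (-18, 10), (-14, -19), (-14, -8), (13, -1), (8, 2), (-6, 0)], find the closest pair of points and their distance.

Computing all pairwise distances among 7 points:

d((-18, 17), (-18, 10)) = 7.0
d((-18, 17), (-14, -19)) = 36.2215
d((-18, 17), (-14, -8)) = 25.318
d((-18, 17), (13, -1)) = 35.8469
d((-18, 17), (8, 2)) = 30.0167
d((-18, 17), (-6, 0)) = 20.8087
d((-18, 10), (-14, -19)) = 29.2746
d((-18, 10), (-14, -8)) = 18.4391
d((-18, 10), (13, -1)) = 32.8938
d((-18, 10), (8, 2)) = 27.2029
d((-18, 10), (-6, 0)) = 15.6205
d((-14, -19), (-14, -8)) = 11.0
d((-14, -19), (13, -1)) = 32.45
d((-14, -19), (8, 2)) = 30.4138
d((-14, -19), (-6, 0)) = 20.6155
d((-14, -8), (13, -1)) = 27.8927
d((-14, -8), (8, 2)) = 24.1661
d((-14, -8), (-6, 0)) = 11.3137
d((13, -1), (8, 2)) = 5.831 <-- minimum
d((13, -1), (-6, 0)) = 19.0263
d((8, 2), (-6, 0)) = 14.1421

Closest pair: (13, -1) and (8, 2) with distance 5.831

The closest pair is (13, -1) and (8, 2) with Euclidean distance 5.831. For 7 points, brute-force pairwise comparison is shown above. For large n, the divide-and-conquer algorithm (sort by x, recurse on halves, check the dividing strip) achieves O(n log n).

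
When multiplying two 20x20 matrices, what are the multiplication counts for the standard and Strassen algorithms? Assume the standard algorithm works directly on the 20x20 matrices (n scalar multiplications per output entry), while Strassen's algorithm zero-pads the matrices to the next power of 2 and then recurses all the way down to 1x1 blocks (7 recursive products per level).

Matrix multiplication for 20x20 matrices:

Strassen's algorithm requires power-of-2 dimensions. Pad 20x20 to 32x32 (next power of 2).

Standard algorithm: 20^3 = 8000 multiplications
Strassen's algorithm: 7^(log2(32)) = 7^5 = 16807 multiplications
Difference: 8000 - 16807 = -8807 (Strassen uses MORE here due to padding overhead — for small or just-over-power-of-2 n, padding can outweigh the per-level savings)

Standard: 8000 multiplications (20^3). Strassen: 16807 multiplications (7^5, after padding to 32x32). Strassen reduces 8 recursive multiplications to 7 at each level.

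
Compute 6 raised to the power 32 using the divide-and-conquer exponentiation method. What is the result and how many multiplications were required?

Computing 6^32 by squaring (build up from 6^1; each line after the first costs one multiplication):

6^1 = 6
6^2 = (6^1)^2 = 6^2 = 36
6^4 = (6^2)^2 = 36^2 = 1296
6^8 = (6^4)^2 = 1296^2 = 1679616
6^16 = (6^8)^2 = 1679616^2 = 2821109907456
6^32 = (6^16)^2 = 2821109907456^2 = 7958661109946400884391936

Result: 7958661109946400884391936
Multiplications needed: 5 (5 lines after 6^1)

6^32 = 7958661109946400884391936. Using exponentiation by squaring, this requires 5 multiplications. The key idea: if the exponent is even, square the half-power; if odd, multiply by the base once.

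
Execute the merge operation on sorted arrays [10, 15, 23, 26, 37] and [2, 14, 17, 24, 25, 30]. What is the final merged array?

Merging process:

Compare 10 vs 2: take 2 from right. Merged: [2]
Compare 10 vs 14: take 10 from left. Merged: [2, 10]
Compare 15 vs 14: take 14 from right. Merged: [2, 10, 14]
Compare 15 vs 17: take 15 from left. Merged: [2, 10, 14, 15]
Compare 23 vs 17: take 17 from right. Merged: [2, 10, 14, 15, 17]
Compare 23 vs 24: take 23 from left. Merged: [2, 10, 14, 15, 17, 23]
Compare 26 vs 24: take 24 from right. Merged: [2, 10, 14, 15, 17, 23, 24]
Compare 26 vs 25: take 25 from right. Merged: [2, 10, 14, 15, 17, 23, 24, 25]
Compare 26 vs 30: take 26 from left. Merged: [2, 10, 14, 15, 17, 23, 24, 25, 26]
Compare 37 vs 30: take 30 from right. Merged: [2, 10, 14, 15, 17, 23, 24, 25, 26, 30]
Append remaining from left: [37]. Merged: [2, 10, 14, 15, 17, 23, 24, 25, 26, 30, 37]

Final merged array: [2, 10, 14, 15, 17, 23, 24, 25, 26, 30, 37]
Total comparisons: 10

The merged array is [2, 10, 14, 15, 17, 23, 24, 25, 26, 30, 37], requiring 10 comparisons. The merge step runs in O(n) time where n is the total number of elements.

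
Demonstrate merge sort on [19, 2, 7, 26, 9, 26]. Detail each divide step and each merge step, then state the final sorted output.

Merge sort trace:

Split: [19, 2, 7, 26, 9, 26] -> [19, 2, 7] and [26, 9, 26]
  Split: [19, 2, 7] -> [19] and [2, 7]
    Split: [2, 7] -> [2] and [7]
    Merge: [2] + [7] -> [2, 7]
  Merge: [19] + [2, 7] -> [2, 7, 19]
  Split: [26, 9, 26] -> [26] and [9, 26]
    Split: [9, 26] -> [9] and [26]
    Merge: [9] + [26] -> [9, 26]
  Merge: [26] + [9, 26] -> [9, 26, 26]
Merge: [2, 7, 19] + [9, 26, 26] -> [2, 7, 9, 19, 26, 26]

Final sorted array: [2, 7, 9, 19, 26, 26]

The merge sort proceeds by recursively splitting the array and merging sorted halves.
After all merges, the sorted array is [2, 7, 9, 19, 26, 26].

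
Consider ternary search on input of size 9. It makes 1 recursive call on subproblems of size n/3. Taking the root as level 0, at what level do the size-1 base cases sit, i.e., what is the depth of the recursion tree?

For divide and conquer with division factor 3:

Problem sizes at each level:
Level 0: 9
Level 1: 3
Level 2: 1

The root is level 0 and the size-1 base case is level 2 (the tree spans levels 0 through 2, i.e. 3 levels counting the root), so the depth is the number of divisions: log_3(9) = 2

The recursion tree depth is log_3(9) = 2. At each level, the problem size is divided by 3, so it takes 2 divisions to reduce to a base case of size 1. The algorithm makes 1 recursive call at each level.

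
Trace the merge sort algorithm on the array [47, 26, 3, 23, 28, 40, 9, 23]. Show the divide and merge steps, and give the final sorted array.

Merge sort trace:

Split: [47, 26, 3, 23, 28, 40, 9, 23] -> [47, 26, 3, 23] and [28, 40, 9, 23]
  Split: [47, 26, 3, 23] -> [47, 26] and [3, 23]
    Split: [47, 26] -> [47] and [26]
    Merge: [47] + [26] -> [26, 47]
    Split: [3, 23] -> [3] and [23]
    Merge: [3] + [23] -> [3, 23]
  Merge: [26, 47] + [3, 23] -> [3, 23, 26, 47]
  Split: [28, 40, 9, 23] -> [28, 40] and [9, 23]
    Split: [28, 40] -> [28] and [40]
    Merge: [28] + [40] -> [28, 40]
    Split: [9, 23] -> [9] and [23]
    Merge: [9] + [23] -> [9, 23]
  Merge: [28, 40] + [9, 23] -> [9, 23, 28, 40]
Merge: [3, 23, 26, 47] + [9, 23, 28, 40] -> [3, 9, 23, 23, 26, 28, 40, 47]

Final sorted array: [3, 9, 23, 23, 26, 28, 40, 47]

The merge sort proceeds by recursively splitting the array and merging sorted halves.
After all merges, the sorted array is [3, 9, 23, 23, 26, 28, 40, 47].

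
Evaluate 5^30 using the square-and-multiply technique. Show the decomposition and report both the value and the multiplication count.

Computing 5^30 by squaring (build up from 5^1; each line after the first costs one multiplication):

5^1 = 5
5^2 = (5^1)^2 = 5^2 = 25
5^3 = 5 * 5^2 = 5 * 25 = 125
5^6 = (5^3)^2 = 125^2 = 15625
5^7 = 5 * 5^6 = 5 * 15625 = 78125
5^14 = (5^7)^2 = 78125^2 = 6103515625
5^15 = 5 * 5^14 = 5 * 6103515625 = 30517578125
5^30 = (5^15)^2 = 30517578125^2 = 931322574615478515625

Result: 931322574615478515625
Multiplications needed: 7 (7 lines after 5^1)

5^30 = 931322574615478515625. Using exponentiation by squaring, this requires 7 multiplications. The key idea: if the exponent is even, square the half-power; if odd, multiply by the base once.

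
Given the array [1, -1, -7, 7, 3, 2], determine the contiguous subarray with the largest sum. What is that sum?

Using Kadane's algorithm on [1, -1, -7, 7, 3, 2]:

Scanning through the array:
Position 1 (value -1): max_ending_here = 0, max_so_far = 1
Position 2 (value -7): max_ending_here = -7, max_so_far = 1
Position 3 (value 7): max_ending_here = 7, max_so_far = 7
Position 4 (value 3): max_ending_here = 10, max_so_far = 10
Position 5 (value 2): max_ending_here = 12, max_so_far = 12

Maximum subarray: [7, 3, 2]
Maximum sum: 12

The maximum subarray is [7, 3, 2] with sum 12. This subarray runs from index 3 to index 5.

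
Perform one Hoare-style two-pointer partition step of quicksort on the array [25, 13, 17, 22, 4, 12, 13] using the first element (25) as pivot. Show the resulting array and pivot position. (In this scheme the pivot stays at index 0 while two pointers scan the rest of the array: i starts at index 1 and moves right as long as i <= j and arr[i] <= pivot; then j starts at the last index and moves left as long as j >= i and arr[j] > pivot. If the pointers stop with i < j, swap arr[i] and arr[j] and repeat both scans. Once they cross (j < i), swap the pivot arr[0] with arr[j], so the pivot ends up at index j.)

Hoare-style two-pointer partition with pivot = 25:

Initial array: [25, 13, 17, 22, 4, 12, 13]

Pointers start at i = 1, j = 6.
i ends at 7, j ends at 6: the pointers have crossed (j < i), so scanning stops.

Swap pivot arr[0] with arr[6] to place pivot at position 6: [13, 13, 17, 22, 4, 12, 25]
Pivot position: 6

After partitioning with pivot 25, the array becomes [13, 13, 17, 22, 4, 12, 25]. The pivot is placed at index 6. All elements to the left of the pivot are <= 25, and all elements to the right are > 25.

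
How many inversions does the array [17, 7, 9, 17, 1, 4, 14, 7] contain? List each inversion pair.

Finding inversions in [17, 7, 9, 17, 1, 4, 14, 7]:

(0, 1): arr[0]=17 > arr[1]=7
(0, 2): arr[0]=17 > arr[2]=9
(0, 4): arr[0]=17 > arr[4]=1
(0, 5): arr[0]=17 > arr[5]=4
(0, 6): arr[0]=17 > arr[6]=14
(0, 7): arr[0]=17 > arr[7]=7
(1, 4): arr[1]=7 > arr[4]=1
(1, 5): arr[1]=7 > arr[5]=4
(2, 4): arr[2]=9 > arr[4]=1
(2, 5): arr[2]=9 > arr[5]=4
(2, 7): arr[2]=9 > arr[7]=7
(3, 4): arr[3]=17 > arr[4]=1
(3, 5): arr[3]=17 > arr[5]=4
(3, 6): arr[3]=17 > arr[6]=14
(3, 7): arr[3]=17 > arr[7]=7
(6, 7): arr[6]=14 > arr[7]=7

Total inversions: 16

The array has 16 inversion(s): (0,1), (0,2), (0,4), (0,5), (0,6), (0,7), (1,4), (1,5), (2,4), (2,5), (2,7), (3,4), (3,5), (3,6), (3,7), (6,7). Each pair (i,j) satisfies i < j and arr[i] > arr[j].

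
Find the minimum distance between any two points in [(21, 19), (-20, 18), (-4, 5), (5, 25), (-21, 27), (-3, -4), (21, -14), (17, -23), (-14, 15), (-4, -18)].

Computing all pairwise distances among 10 points:

d((21, 19), (-20, 18)) = 41.0122
d((21, 19), (-4, 5)) = 28.6531
d((21, 19), (5, 25)) = 17.088
d((21, 19), (-21, 27)) = 42.7551
d((21, 19), (-3, -4)) = 33.2415
d((21, 19), (21, -14)) = 33.0
d((21, 19), (17, -23)) = 42.19
d((21, 19), (-14, 15)) = 35.2278
d((21, 19), (-4, -18)) = 44.6542
d((-20, 18), (-4, 5)) = 20.6155
d((-20, 18), (5, 25)) = 25.9615
d((-20, 18), (-21, 27)) = 9.0554
d((-20, 18), (-3, -4)) = 27.8029
d((-20, 18), (21, -14)) = 52.0096
d((-20, 18), (17, -23)) = 55.2268
d((-20, 18), (-14, 15)) = 6.7082 <-- minimum
d((-20, 18), (-4, -18)) = 39.3954
d((-4, 5), (5, 25)) = 21.9317
d((-4, 5), (-21, 27)) = 27.8029
d((-4, 5), (-3, -4)) = 9.0554
d((-4, 5), (21, -14)) = 31.4006
d((-4, 5), (17, -23)) = 35.0
d((-4, 5), (-14, 15)) = 14.1421
d((-4, 5), (-4, -18)) = 23.0
d((5, 25), (-21, 27)) = 26.0768
d((5, 25), (-3, -4)) = 30.0832
d((5, 25), (21, -14)) = 42.1545
d((5, 25), (17, -23)) = 49.4773
d((5, 25), (-14, 15)) = 21.4709
d((5, 25), (-4, -18)) = 43.9318
d((-21, 27), (-3, -4)) = 35.8469
d((-21, 27), (21, -14)) = 58.6941
d((-21, 27), (17, -23)) = 62.8013
d((-21, 27), (-14, 15)) = 13.8924
d((-21, 27), (-4, -18)) = 48.1041
d((-3, -4), (21, -14)) = 26.0
d((-3, -4), (17, -23)) = 27.5862
d((-3, -4), (-14, 15)) = 21.9545
d((-3, -4), (-4, -18)) = 14.0357
d((21, -14), (17, -23)) = 9.8489
d((21, -14), (-14, 15)) = 45.4533
d((21, -14), (-4, -18)) = 25.318
d((17, -23), (-14, 15)) = 49.0408
d((17, -23), (-4, -18)) = 21.587
d((-14, 15), (-4, -18)) = 34.4819

Closest pair: (-20, 18) and (-14, 15) with distance 6.7082

The closest pair is (-20, 18) and (-14, 15) with Euclidean distance 6.7082. For 10 points, brute-force pairwise comparison is shown above. For large n, the divide-and-conquer algorithm (sort by x, recurse on halves, check the dividing strip) achieves O(n log n).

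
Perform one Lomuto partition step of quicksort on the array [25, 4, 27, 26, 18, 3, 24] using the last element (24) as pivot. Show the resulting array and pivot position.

Lomuto partition with pivot = 24:

Initial array: [25, 4, 27, 26, 18, 3, 24]

arr[0]=25 > 24: no swap
arr[1]=4 <= 24: swap with position 0, array becomes [4, 25, 27, 26, 18, 3, 24]
arr[2]=27 > 24: no swap
arr[3]=26 > 24: no swap
arr[4]=18 <= 24: swap with position 1, array becomes [4, 18, 27, 26, 25, 3, 24]
arr[5]=3 <= 24: swap with position 2, array becomes [4, 18, 3, 26, 25, 27, 24]

Place pivot at position 3: [4, 18, 3, 24, 25, 27, 26]
Pivot position: 3

After partitioning with pivot 24, the array becomes [4, 18, 3, 24, 25, 27, 26]. The pivot is placed at index 3. All elements to the left of the pivot are <= 24, and all elements to the right are > 24.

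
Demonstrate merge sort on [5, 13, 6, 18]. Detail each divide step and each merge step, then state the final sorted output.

Merge sort trace:

Split: [5, 13, 6, 18] -> [5, 13] and [6, 18]
  Split: [5, 13] -> [5] and [13]
  Merge: [5] + [13] -> [5, 13]
  Split: [6, 18] -> [6] and [18]
  Merge: [6] + [18] -> [6, 18]
Merge: [5, 13] + [6, 18] -> [5, 6, 13, 18]

Final sorted array: [5, 6, 13, 18]

The merge sort proceeds by recursively splitting the array and merging sorted halves.
After all merges, the sorted array is [5, 6, 13, 18].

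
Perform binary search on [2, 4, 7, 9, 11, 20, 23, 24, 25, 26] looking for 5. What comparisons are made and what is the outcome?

Binary search for 5 in [2, 4, 7, 9, 11, 20, 23, 24, 25, 26]:

lo=0, hi=9, mid=4, arr[mid]=11 -> 11 > 5, search left half
lo=0, hi=3, mid=1, arr[mid]=4 -> 4 < 5, search right half
lo=2, hi=3, mid=2, arr[mid]=7 -> 7 > 5, search left half
lo=2 > hi=1, target 5 not found

Binary search determines that 5 is not in the array after 3 comparisons. The search space was exhausted without finding the target.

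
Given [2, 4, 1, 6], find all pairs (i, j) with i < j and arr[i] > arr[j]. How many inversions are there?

Finding inversions in [2, 4, 1, 6]:

(0, 2): arr[0]=2 > arr[2]=1
(1, 2): arr[1]=4 > arr[2]=1

Total inversions: 2

The array has 2 inversion(s): (0,2), (1,2). Each pair (i,j) satisfies i < j and arr[i] > arr[j].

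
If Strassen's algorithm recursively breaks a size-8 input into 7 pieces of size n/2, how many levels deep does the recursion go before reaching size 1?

For divide and conquer with division factor 2:

Problem sizes at each level:
Level 0: 8
Level 1: 4
Level 2: 2
Level 3: 1

The root is level 0 and the size-1 base case is level 3 (the tree spans levels 0 through 3, i.e. 4 levels counting the root), so the depth is the number of divisions: log_2(8) = 3

The recursion tree depth is log_2(8) = 3. At each level, the problem size is divided by 2, so it takes 3 divisions to reduce to a base case of size 1. The algorithm makes 7 recursive calls at each level.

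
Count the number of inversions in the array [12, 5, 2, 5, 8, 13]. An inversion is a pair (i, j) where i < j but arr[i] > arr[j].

Finding inversions in [12, 5, 2, 5, 8, 13]:

(0, 1): arr[0]=12 > arr[1]=5
(0, 2): arr[0]=12 > arr[2]=2
(0, 3): arr[0]=12 > arr[3]=5
(0, 4): arr[0]=12 > arr[4]=8
(1, 2): arr[1]=5 > arr[2]=2

Total inversions: 5

The array has 5 inversion(s): (0,1), (0,2), (0,3), (0,4), (1,2). Each pair (i,j) satisfies i < j and arr[i] > arr[j].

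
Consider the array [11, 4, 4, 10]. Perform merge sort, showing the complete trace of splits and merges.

Merge sort trace:

Split: [11, 4, 4, 10] -> [11, 4] and [4, 10]
  Split: [11, 4] -> [11] and [4]
  Merge: [11] + [4] -> [4, 11]
  Split: [4, 10] -> [4] and [10]
  Merge: [4] + [10] -> [4, 10]
Merge: [4, 11] + [4, 10] -> [4, 4, 10, 11]

Final sorted array: [4, 4, 10, 11]

The merge sort proceeds by recursively splitting the array and merging sorted halves.
After all merges, the sorted array is [4, 4, 10, 11].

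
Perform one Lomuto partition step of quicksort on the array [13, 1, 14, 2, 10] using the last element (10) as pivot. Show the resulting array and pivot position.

Lomuto partition with pivot = 10:

Initial array: [13, 1, 14, 2, 10]

arr[0]=13 > 10: no swap
arr[1]=1 <= 10: swap with position 0, array becomes [1, 13, 14, 2, 10]
arr[2]=14 > 10: no swap
arr[3]=2 <= 10: swap with position 1, array becomes [1, 2, 14, 13, 10]

Place pivot at position 2: [1, 2, 10, 13, 14]
Pivot position: 2

After partitioning with pivot 10, the array becomes [1, 2, 10, 13, 14]. The pivot is placed at index 2. All elements to the left of the pivot are <= 10, and all elements to the right are > 10.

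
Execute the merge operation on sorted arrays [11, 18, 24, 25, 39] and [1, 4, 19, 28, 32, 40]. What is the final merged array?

Merging process:

Compare 11 vs 1: take 1 from right. Merged: [1]
Compare 11 vs 4: take 4 from right. Merged: [1, 4]
Compare 11 vs 19: take 11 from left. Merged: [1, 4, 11]
Compare 18 vs 19: take 18 from left. Merged: [1, 4, 11, 18]
Compare 24 vs 19: take 19 from right. Merged: [1, 4, 11, 18, 19]
Compare 24 vs 28: take 24 from left. Merged: [1, 4, 11, 18, 19, 24]
Compare 25 vs 28: take 25 from left. Merged: [1, 4, 11, 18, 19, 24, 25]
Compare 39 vs 28: take 28 from right. Merged: [1, 4, 11, 18, 19, 24, 25, 28]
Compare 39 vs 32: take 32 from right. Merged: [1, 4, 11, 18, 19, 24, 25, 28, 32]
Compare 39 vs 40: take 39 from left. Merged: [1, 4, 11, 18, 19, 24, 25, 28, 32, 39]
Append remaining from right: [40]. Merged: [1, 4, 11, 18, 19, 24, 25, 28, 32, 39, 40]

Final merged array: [1, 4, 11, 18, 19, 24, 25, 28, 32, 39, 40]
Total comparisons: 10

The merged array is [1, 4, 11, 18, 19, 24, 25, 28, 32, 39, 40], requiring 10 comparisons. The merge step runs in O(n) time where n is the total number of elements.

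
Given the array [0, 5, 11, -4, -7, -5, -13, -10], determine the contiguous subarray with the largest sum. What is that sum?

Using Kadane's algorithm on [0, 5, 11, -4, -7, -5, -13, -10]:

Scanning through the array:
Position 1 (value 5): max_ending_here = 5, max_so_far = 5
Position 2 (value 11): max_ending_here = 16, max_so_far = 16
Position 3 (value -4): max_ending_here = 12, max_so_far = 16
Position 4 (value -7): max_ending_here = 5, max_so_far = 16
Position 5 (value -5): max_ending_here = 0, max_so_far = 16
Position 6 (value -13): max_ending_here = -13, max_so_far = 16
Position 7 (value -10): max_ending_here = -10, max_so_far = 16

Maximum subarray: [0, 5, 11]
Maximum sum: 16

The maximum subarray is [0, 5, 11] with sum 16. This subarray runs from index 0 to index 2.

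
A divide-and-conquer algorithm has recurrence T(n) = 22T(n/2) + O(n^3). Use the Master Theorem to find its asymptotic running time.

Master Theorem for T(n) = 22T(n/2) + O(n^3):

a = 22, b = 2, c = 3
log_b(a) = log_2(22) = 4.4594

Case 1: c = 3 < log_2(22) = 4.4594
T(n) = O(n^(log_2 22))

For T(n) = 22T(n/2) + O(n^3): log_2(22) = 4.4594. This is Case 1 of the Master Theorem (c < log_b(a), work dominated by leaves), giving O(n^(log_2 22)).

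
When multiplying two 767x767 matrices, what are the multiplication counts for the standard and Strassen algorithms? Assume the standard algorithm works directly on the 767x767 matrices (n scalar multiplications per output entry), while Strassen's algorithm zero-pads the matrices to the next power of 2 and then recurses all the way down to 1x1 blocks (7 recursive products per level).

Matrix multiplication for 767x767 matrices:

Strassen's algorithm requires power-of-2 dimensions. Pad 767x767 to 1024x1024 (next power of 2).

Standard algorithm: 767^3 = 451217663 multiplications
Strassen's algorithm: 7^(log2(1024)) = 7^10 = 282475249 multiplications
Savings: 451217663 - 282475249 = 168742414 multiplications

Standard: 451217663 multiplications (767^3). Strassen: 282475249 multiplications (7^10, after padding to 1024x1024). Strassen reduces 8 recursive multiplications to 7 at each level.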